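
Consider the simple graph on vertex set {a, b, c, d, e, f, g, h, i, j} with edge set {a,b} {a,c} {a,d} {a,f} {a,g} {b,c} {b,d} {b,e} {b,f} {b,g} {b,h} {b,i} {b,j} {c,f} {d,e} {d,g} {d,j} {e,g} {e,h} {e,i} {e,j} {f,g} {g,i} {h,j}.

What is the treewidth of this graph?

A width-3 tree decomposition is:
Bags: B1 = {b, d, e, g}  B2 = {a, b, d, g}  B3 = {b, d, e, j}  B4 = {b, e, h, j}  B5 = {a, b, f, g}  B6 = {b, e, g, i}  B7 = {a, b, c, f}
Tree: B1–B2, B1–B3, B3–B4, B2–B5, B1–B6, B5–B7
Each bag holds 4 vertices, so the decomposition has width 3, which upper-bounds the treewidth. For the lower bound, the 4 vertices {b, d, e, g} are pairwise adjacent, and any tree decomposition puts a clique entirely inside one bag — forcing width ≥ 3. The upper and lower bounds meet at 3, so that is the treewidth.

3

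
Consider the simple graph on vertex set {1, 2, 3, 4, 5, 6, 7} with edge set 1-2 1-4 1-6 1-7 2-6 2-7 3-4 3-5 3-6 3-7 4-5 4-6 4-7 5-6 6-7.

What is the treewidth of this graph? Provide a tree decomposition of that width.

Treewidth 3.
One optimal decomposition is:
Bags: B1 = {1, 2, 6, 7}  B2 = {1, 4, 6, 7}  B3 = {3, 4, 6, 7}  B4 = {3, 4, 5, 6}
Tree: B1–B2, B2–B3, B3–B4

Each bag holds 4 vertices, so the decomposition has width 3, which upper-bounds the treewidth. On the other hand G contains the 4-clique {1, 2, 6, 7}. A clique must lie in a single bag of any decomposition, so no decomposition can have width below 3. Combining the bounds, tw(G) = 3.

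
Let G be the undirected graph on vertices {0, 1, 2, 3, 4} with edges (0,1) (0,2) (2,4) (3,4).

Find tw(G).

1

A width-1 tree decomposition is:
Bags: B1 = {0, 1}  B2 = {0, 2}  B3 = {2, 4}  B4 = {3, 4}
Tree: B1–B2, B2–B3, B3–B4
Every bag has size at most 2, so the width is 2 − 1 = 1 and tw(G) ≤ 1. Any graph with an edge has treewidth ≥ 1, and G has the edge 1–0. Combining the bounds, tw(G) = 1.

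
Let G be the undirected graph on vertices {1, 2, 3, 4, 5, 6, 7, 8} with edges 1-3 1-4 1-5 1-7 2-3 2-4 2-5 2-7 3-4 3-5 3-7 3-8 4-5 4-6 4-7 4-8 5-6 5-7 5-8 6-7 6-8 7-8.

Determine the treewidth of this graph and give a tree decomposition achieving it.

Treewidth 4.
One optimal decomposition is:
Bags: B1 = {3, 4, 5, 7, 8}  B2 = {1, 3, 4, 5, 7}  B3 = {4, 5, 6, 7, 8}  B4 = {2, 3, 4, 5, 7}
Tree: B1–B2, B1–B3, B2–B4

Every bag has size at most 5, so the width is 5 − 1 = 4 and tw(G) ≤ 4. For the lower bound, the 5 vertices {3, 4, 5, 7, 8} are pairwise adjacent, and any tree decomposition puts a clique entirely inside one bag — forcing width ≥ 4. Therefore the treewidth is 4.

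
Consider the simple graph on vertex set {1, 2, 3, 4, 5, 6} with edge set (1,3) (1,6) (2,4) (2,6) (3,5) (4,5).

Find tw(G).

A width-2 tree decomposition is:
Bags: B1 = {1, 2, 6}  B2 = {1, 2, 3}  B3 = {2, 3, 5}  B4 = {2, 4, 5}
Tree: B1–B2, B2–B3, B3–B4
Each bag holds 3 vertices, so the decomposition has width 2, which upper-bounds the treewidth. The edges 2–6–1–3–5–4–2 form a cycle, so G is not a tree and its treewidth is at least 2. Combining the bounds, tw(G) = 2.

2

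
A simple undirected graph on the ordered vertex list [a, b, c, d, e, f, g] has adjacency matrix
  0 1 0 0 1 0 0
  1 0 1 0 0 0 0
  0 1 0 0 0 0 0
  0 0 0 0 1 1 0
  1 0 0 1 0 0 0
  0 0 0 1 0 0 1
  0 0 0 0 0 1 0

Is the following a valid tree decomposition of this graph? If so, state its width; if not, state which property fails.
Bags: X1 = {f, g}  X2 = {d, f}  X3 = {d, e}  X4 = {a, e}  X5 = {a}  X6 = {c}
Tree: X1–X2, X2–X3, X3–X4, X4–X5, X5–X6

No — vertex b appears in no bag.

A tree decomposition must satisfy three properties: every vertex lies in some bag; for every edge, both endpoints lie together in some bag; and for every vertex, the bags containing it form a connected subtree. Here vertex b appears in no bag, so the decomposition is invalid.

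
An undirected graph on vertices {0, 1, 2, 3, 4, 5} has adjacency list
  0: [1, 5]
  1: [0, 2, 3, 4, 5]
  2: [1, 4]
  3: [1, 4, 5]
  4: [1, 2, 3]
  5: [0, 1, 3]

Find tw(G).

A width-2 tree decomposition is:
Bags: B1 = {1, 3, 5}  B2 = {0, 1, 5}  B3 = {1, 3, 4}  B4 = {1, 2, 4}
Tree: B1–B2, B1–B3, B3–B4
Every bag has size at most 3, so the width is 3 − 1 = 2 and tw(G) ≤ 2. On the other hand G contains the 3-clique {0, 1, 5}. A clique must lie in a single bag of any decomposition, so no decomposition can have width below 2. Therefore the treewidth is 2.

2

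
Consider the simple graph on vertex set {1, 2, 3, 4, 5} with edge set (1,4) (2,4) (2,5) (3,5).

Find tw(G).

A width-1 tree decomposition is:
Bags: B1 = {3, 5}  B2 = {2, 5}  B3 = {2, 4}  B4 = {1, 4}
Tree: B1–B2, B2–B3, B3–B4
Each bag holds 2 vertices, so the decomposition has width 1, which upper-bounds the treewidth. Any graph with an edge has treewidth ≥ 1, and G has the edge 3–5. The upper and lower bounds meet at 1, so that is the treewidth.

1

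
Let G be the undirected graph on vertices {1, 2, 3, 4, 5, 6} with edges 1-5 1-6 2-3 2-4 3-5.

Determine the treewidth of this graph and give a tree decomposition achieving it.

Every bag has size at most 2, so the width is 2 − 1 = 1 and tw(G) ≤ 1. G has an edge, so its treewidth is at least 1. The upper and lower bounds meet at 1, so that is the treewidth.

Treewidth 1.
Bags: B1 = {2, 4}  B2 = {2, 3}  B3 = {3, 5}  B4 = {1, 5}  B5 = {1, 6}
Tree: B1–B2, B2–B3, B3–B4, B4–B5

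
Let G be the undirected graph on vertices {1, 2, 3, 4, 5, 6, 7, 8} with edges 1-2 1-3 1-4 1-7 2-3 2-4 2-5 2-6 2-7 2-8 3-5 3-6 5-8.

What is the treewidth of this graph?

A width-2 tree decomposition is:
Bags: B1 = {1, 2, 3}  B2 = {2, 3, 5}  B3 = {1, 2, 4}  B4 = {2, 5, 8}  B5 = {2, 3, 6}  B6 = {1, 2, 7}
Tree: B1–B2, B1–B3, B2–B4, B2–B5, B3–B6
Each bag holds 3 vertices, so the decomposition has width 2, which upper-bounds the treewidth. For the lower bound, the 3 vertices {2, 5, 8} are pairwise adjacent, and any tree decomposition puts a clique entirely inside one bag — forcing width ≥ 2. Hence tw(G) = 2 exactly.

2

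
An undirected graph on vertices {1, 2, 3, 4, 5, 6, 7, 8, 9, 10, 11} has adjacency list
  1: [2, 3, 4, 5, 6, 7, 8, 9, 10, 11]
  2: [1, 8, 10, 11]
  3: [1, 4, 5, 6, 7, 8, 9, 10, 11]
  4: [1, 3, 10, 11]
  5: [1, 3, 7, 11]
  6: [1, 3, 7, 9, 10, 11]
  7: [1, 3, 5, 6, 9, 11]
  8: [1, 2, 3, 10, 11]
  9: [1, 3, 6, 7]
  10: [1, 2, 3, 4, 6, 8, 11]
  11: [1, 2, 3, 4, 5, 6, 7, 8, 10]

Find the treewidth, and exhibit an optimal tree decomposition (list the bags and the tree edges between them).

The largest bag has 5 vertices, giving width 4; this decomposition certifies tw(G) ≤ 4. On the other hand G contains the 5-clique {1, 2, 8, 10, 11}. A clique must lie in a single bag of any decomposition, so no decomposition can have width below 4. Combining the bounds, tw(G) = 4.

Treewidth 4.
Bags: B1 = {1, 3, 6, 7, 11}  B2 = {1, 3, 6, 10, 11}  B3 = {1, 3, 6, 7, 9}  B4 = {1, 3, 8, 10, 11}  B5 = {1, 3, 5, 7, 11}  B6 = {1, 3, 4, 10, 11}  B7 = {1, 2, 8, 10, 11}
Tree: B1–B2, B1–B3, B2–B4, B1–B5, B2–B6, B4–B7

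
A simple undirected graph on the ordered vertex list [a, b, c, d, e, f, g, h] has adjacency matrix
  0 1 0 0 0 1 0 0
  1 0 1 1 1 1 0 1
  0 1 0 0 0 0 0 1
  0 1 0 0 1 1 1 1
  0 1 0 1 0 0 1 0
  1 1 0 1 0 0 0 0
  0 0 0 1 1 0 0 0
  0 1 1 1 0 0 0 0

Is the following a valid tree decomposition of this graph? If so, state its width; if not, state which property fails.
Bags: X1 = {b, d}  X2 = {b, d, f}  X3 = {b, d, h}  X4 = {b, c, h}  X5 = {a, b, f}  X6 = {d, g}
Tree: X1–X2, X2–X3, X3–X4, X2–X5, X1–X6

A tree decomposition must satisfy three properties: every vertex lies in some bag; for every edge, both endpoints lie together in some bag; and for every vertex, the bags containing it form a connected subtree. Here vertex e appears in no bag, so the decomposition is invalid.

No — vertex e appears in no bag.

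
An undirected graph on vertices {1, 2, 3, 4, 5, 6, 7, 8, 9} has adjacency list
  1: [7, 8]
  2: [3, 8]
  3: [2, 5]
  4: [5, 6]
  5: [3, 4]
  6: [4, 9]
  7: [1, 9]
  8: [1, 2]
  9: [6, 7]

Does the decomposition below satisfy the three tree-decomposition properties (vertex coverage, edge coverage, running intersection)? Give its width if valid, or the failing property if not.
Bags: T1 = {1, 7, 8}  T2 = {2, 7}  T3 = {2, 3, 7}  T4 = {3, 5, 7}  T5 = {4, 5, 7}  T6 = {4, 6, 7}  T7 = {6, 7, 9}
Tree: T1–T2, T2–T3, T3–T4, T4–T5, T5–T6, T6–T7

A tree decomposition must satisfy three properties: every vertex lies in some bag; for every edge, both endpoints lie together in some bag; and for every vertex, the bags containing it form a connected subtree. Here edge (8,2) lies in no bag, so the decomposition is invalid.

No — edge (8,2) lies in no bag.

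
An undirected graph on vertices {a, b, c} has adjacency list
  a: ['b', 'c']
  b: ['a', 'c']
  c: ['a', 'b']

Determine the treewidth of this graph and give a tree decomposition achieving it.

Treewidth 2.
One optimal decomposition is:
Bags: B1 = {a, b, c}
Tree: (single bag)

A single bag containing all 3 vertices is trivially a valid decomposition of width 2. On the other hand G contains the 3-clique {a, b, c}. A clique must lie in a single bag of any decomposition, so no decomposition can have width below 2. The upper and lower bounds meet at 2, so that is the treewidth.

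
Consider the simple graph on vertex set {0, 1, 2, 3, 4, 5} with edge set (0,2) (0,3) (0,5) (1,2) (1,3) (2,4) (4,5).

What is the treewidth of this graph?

A width-2 tree decomposition is:
Bags: B1 = {0, 1, 3}  B2 = {0, 1, 2}  B3 = {0, 2, 5}  B4 = {2, 4, 5}
Tree: B1–B2, B2–B3, B3–B4
The largest bag has 3 vertices, giving width 2; this decomposition certifies tw(G) ≤ 2. The edges 3–1–2–0–3 form a cycle, so G is not a tree and its treewidth is at least 2. The upper and lower bounds meet at 2, so that is the treewidth.

2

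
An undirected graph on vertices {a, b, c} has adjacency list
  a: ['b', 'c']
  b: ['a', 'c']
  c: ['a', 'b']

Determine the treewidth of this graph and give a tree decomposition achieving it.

With just one bag of size 3, the width is 3 − 1 = 2, so tw(G) ≤ 2. On the other hand G contains the 3-clique {a, b, c}. A clique must lie in a single bag of any decomposition, so no decomposition can have width below 2. The upper and lower bounds meet at 2, so that is the treewidth.

Treewidth 2.
One optimal decomposition is:
Bags: B1 = {a, b, c}
Tree: (single bag)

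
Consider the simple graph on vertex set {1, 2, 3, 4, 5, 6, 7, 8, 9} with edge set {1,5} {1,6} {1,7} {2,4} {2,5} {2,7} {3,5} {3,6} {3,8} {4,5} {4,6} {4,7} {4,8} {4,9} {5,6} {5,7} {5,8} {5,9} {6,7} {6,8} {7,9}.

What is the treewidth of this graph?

3

A width-3 tree decomposition is:
Bags: B1 = {4, 5, 6, 7}  B2 = {1, 5, 6, 7}  B3 = {4, 5, 6, 8}  B4 = {4, 5, 7, 9}  B5 = {2, 4, 5, 7}  B6 = {3, 5, 6, 8}
Tree: B1–B2, B1–B3, B1–B4, B4–B5, B3–B6
Every bag has size at most 4, so the width is 4 − 1 = 3 and tw(G) ≤ 3. On the other hand G contains the 4-clique {1, 5, 6, 7}. A clique must lie in a single bag of any decomposition, so no decomposition can have width below 3. Hence tw(G) = 3 exactly.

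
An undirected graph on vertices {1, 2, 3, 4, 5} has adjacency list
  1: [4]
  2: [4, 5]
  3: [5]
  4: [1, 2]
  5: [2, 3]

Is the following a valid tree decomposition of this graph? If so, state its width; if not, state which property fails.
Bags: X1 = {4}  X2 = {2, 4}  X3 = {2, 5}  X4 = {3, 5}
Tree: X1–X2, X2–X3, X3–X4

No — vertex 1 appears in no bag.

A tree decomposition must satisfy three properties: every vertex lies in some bag; for every edge, both endpoints lie together in some bag; and for every vertex, the bags containing it form a connected subtree. Here vertex 1 appears in no bag, so the decomposition is invalid.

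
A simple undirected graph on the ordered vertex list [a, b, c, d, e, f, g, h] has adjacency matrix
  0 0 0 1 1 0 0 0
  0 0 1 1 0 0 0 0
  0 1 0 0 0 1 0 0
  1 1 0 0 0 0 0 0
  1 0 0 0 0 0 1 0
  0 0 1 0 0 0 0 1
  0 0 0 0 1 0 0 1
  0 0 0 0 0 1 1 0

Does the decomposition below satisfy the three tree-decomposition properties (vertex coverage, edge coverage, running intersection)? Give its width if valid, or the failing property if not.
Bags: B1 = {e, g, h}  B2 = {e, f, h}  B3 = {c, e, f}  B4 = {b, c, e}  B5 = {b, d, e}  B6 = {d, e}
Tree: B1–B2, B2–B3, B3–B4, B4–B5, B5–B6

A tree decomposition must satisfy three properties: every vertex lies in some bag; for every edge, both endpoints lie together in some bag; and for every vertex, the bags containing it form a connected subtree. Here vertex a appears in no bag, so the decomposition is invalid.

No — vertex a appears in no bag.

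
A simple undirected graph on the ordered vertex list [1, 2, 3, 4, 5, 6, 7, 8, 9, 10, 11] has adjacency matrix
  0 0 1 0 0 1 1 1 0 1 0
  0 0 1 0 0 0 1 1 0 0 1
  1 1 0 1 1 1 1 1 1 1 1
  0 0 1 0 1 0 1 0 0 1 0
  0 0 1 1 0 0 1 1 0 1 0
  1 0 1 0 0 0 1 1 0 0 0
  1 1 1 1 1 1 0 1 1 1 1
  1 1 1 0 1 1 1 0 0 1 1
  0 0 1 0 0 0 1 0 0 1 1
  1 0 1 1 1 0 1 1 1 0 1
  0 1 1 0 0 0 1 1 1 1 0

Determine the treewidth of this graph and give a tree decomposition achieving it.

Treewidth 4.
One such decomposition:
Bags: B1 = {3, 5, 7, 8, 10}  B2 = {3, 7, 8, 10, 11}  B3 = {2, 3, 7, 8, 11}  B4 = {1, 3, 7, 8, 10}  B5 = {1, 3, 6, 7, 8}  B6 = {3, 7, 9, 10, 11}  B7 = {3, 4, 5, 7, 10}
Tree: B1–B2, B2–B3, B2–B4, B4–B5, B2–B6, B1–B7

Every bag has size at most 5, so the width is 5 − 1 = 4 and tw(G) ≤ 4. Conversely, {2, 3, 7, 8, 11} is a clique of size 5, and the vertices of any clique must share a bag in every tree decomposition; so some bag has ≥ 5 vertices and tw(G) ≥ 4. Therefore the treewidth is 4.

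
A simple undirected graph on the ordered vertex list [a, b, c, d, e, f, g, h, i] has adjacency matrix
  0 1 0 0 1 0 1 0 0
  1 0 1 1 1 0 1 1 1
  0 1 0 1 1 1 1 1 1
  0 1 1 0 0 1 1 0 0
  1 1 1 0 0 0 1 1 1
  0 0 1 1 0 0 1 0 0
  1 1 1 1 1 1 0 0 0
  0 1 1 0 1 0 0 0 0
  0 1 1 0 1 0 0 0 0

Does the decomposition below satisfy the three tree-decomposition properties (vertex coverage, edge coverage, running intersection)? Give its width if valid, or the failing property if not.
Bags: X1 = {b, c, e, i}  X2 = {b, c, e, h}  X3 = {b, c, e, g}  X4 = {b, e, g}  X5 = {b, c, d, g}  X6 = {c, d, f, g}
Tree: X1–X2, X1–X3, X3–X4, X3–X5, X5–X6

A tree decomposition must satisfy three properties: every vertex lies in some bag; for every edge, both endpoints lie together in some bag; and for every vertex, the bags containing it form a connected subtree. Here vertex a appears in no bag, so the decomposition is invalid.

No — vertex a appears in no bag.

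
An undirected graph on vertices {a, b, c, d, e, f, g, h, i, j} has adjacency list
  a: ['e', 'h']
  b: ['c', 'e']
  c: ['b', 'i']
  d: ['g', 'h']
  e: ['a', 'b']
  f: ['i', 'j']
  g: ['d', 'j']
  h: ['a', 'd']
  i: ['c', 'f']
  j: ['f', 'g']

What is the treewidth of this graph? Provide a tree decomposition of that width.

Each bag holds 3 vertices, so the decomposition has width 2, which upper-bounds the treewidth. The edges a–h–d–g–j–f–i–c–b–e–a form a cycle, so G is not a tree and its treewidth is at least 2. The upper and lower bounds meet at 2, so that is the treewidth.

Treewidth 2.
Bags: B1 = {a, d, h}  B2 = {a, d, g}  B3 = {a, g, j}  B4 = {a, f, j}  B5 = {a, f, i}  B6 = {a, c, i}  B7 = {a, b, c}  B8 = {a, b, e}
Tree: B1–B2, B2–B3, B3–B4, B4–B5, B5–B6, B6–B7, B7–B8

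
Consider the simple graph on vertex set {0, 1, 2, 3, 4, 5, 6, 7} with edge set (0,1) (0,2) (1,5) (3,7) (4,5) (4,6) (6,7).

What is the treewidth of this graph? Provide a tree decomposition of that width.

The largest bag has 2 vertices, giving width 1; this decomposition certifies tw(G) ≤ 1. Since G has at least one edge (e.g. 2–0), it is not an edgeless graph, so tw(G) ≥ 1. Hence tw(G) = 1 exactly.

Treewidth 1.
Bags: B1 = {0, 2}  B2 = {0, 1}  B3 = {1, 5}  B4 = {4, 5}  B5 = {4, 6}  B6 = {6, 7}  B7 = {3, 7}
Tree: B1–B2, B2–B3, B3–B4, B4–B5, B5–B6, B6–B7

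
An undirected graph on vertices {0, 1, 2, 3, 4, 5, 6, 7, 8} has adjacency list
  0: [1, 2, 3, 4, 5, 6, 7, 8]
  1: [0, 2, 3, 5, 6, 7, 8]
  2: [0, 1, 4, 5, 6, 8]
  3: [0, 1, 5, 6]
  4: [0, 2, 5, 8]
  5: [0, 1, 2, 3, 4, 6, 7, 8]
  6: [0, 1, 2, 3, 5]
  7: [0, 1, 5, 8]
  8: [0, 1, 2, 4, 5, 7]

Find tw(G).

A width-4 tree decomposition is:
Bags: B1 = {0, 1, 2, 5, 8}  B2 = {0, 1, 2, 5, 6}  B3 = {0, 1, 5, 7, 8}  B4 = {0, 2, 4, 5, 8}  B5 = {0, 1, 3, 5, 6}
Tree: B1–B2, B1–B3, B1–B4, B2–B5
Each bag holds 5 vertices, so the decomposition has width 4, which upper-bounds the treewidth. For the lower bound, the 5 vertices {0, 1, 2, 5, 8} are pairwise adjacent, and any tree decomposition puts a clique entirely inside one bag — forcing width ≥ 4. Therefore the treewidth is 4.

4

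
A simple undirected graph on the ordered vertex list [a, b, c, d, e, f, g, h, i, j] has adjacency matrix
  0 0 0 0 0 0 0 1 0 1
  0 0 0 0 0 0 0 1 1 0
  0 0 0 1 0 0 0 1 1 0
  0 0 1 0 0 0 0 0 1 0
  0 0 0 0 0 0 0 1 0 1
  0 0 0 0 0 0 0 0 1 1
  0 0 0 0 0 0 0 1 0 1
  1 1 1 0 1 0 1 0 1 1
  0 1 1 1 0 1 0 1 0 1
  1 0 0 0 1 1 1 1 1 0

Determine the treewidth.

2

A width-2 tree decomposition is:
Bags: B1 = {h, i, j}  B2 = {b, h, i}  B3 = {c, h, i}  B4 = {c, d, i}  B5 = {e, h, j}  B6 = {a, h, j}  B7 = {f, i, j}  B8 = {g, h, j}
Tree: B1–B2, B1–B3, B3–B4, B1–B5, B5–B6, B1–B7, B5–B8
Every bag has size at most 3, so the width is 3 − 1 = 2 and tw(G) ≤ 2. For the lower bound, the 3 vertices {c, d, i} are pairwise adjacent, and any tree decomposition puts a clique entirely inside one bag — forcing width ≥ 2. Combining the bounds, tw(G) = 2.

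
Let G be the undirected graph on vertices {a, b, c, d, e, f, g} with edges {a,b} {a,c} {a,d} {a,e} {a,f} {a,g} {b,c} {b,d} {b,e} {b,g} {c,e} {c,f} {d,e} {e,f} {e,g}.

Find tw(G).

3

A width-3 tree decomposition is:
Bags: B1 = {a, b, e, g}  B2 = {a, b, c, e}  B3 = {a, c, e, f}  B4 = {a, b, d, e}
Tree: B1–B2, B2–B3, B1–B4
Each bag holds 4 vertices, so the decomposition has width 3, which upper-bounds the treewidth. For the lower bound, the 4 vertices {a, c, e, f} are pairwise adjacent, and any tree decomposition puts a clique entirely inside one bag — forcing width ≥ 3. The upper and lower bounds meet at 3, so that is the treewidth.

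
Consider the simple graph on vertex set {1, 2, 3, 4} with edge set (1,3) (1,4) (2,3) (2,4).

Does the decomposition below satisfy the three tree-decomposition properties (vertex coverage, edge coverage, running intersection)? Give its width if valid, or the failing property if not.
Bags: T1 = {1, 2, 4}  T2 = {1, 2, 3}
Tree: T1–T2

Yes; width 2.

Vertex coverage: the bags together contain {1, 2, 3, 4}, the full vertex set. Edge coverage: each edge of G has both endpoints in at least one bag. Running intersection: for every vertex, the bags containing it form a connected subtree. All three properties hold, so this is a valid tree decomposition of width max|bag| − 1 = 2, and hence tw(G) ≤ 2.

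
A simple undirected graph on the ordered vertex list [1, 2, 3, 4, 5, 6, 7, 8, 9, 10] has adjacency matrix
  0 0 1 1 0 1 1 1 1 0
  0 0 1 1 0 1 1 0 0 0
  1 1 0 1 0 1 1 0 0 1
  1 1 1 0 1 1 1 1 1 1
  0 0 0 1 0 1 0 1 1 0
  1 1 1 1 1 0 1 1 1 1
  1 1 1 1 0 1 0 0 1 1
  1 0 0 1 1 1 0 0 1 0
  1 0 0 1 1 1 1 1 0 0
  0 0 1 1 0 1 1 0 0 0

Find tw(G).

4

A width-4 tree decomposition is:
Bags: B1 = {1, 4, 6, 8, 9}  B2 = {1, 4, 6, 7, 9}  B3 = {1, 3, 4, 6, 7}  B4 = {4, 5, 6, 8, 9}  B5 = {3, 4, 6, 7, 10}  B6 = {2, 3, 4, 6, 7}
Tree: B1–B2, B2–B3, B1–B4, B3–B5, B5–B6
Every bag has size at most 5, so the width is 5 − 1 = 4 and tw(G) ≤ 4. On the other hand G contains the 5-clique {1, 4, 6, 8, 9}. A clique must lie in a single bag of any decomposition, so no decomposition can have width below 4. Therefore the treewidth is 4.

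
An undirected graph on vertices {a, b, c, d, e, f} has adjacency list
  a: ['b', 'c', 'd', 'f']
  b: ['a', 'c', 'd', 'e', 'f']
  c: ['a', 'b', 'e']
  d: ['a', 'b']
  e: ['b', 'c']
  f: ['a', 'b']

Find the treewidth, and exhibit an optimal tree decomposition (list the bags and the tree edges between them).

Treewidth 2.
Bags: B1 = {a, b, c}  B2 = {b, c, e}  B3 = {a, b, f}  B4 = {a, b, d}
Tree: B1–B2, B1–B3, B3–B4

The largest bag has 3 vertices, giving width 2; this decomposition certifies tw(G) ≤ 2. On the other hand G contains the 3-clique {b, c, e}. A clique must lie in a single bag of any decomposition, so no decomposition can have width below 2. Hence tw(G) = 2 exactly.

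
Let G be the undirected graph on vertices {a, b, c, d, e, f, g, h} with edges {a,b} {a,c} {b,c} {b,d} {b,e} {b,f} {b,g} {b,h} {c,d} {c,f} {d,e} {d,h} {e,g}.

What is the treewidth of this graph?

A width-2 tree decomposition is:
Bags: B1 = {b, c, d}  B2 = {a, b, c}  B3 = {b, d, h}  B4 = {b, d, e}  B5 = {b, e, g}  B6 = {b, c, f}
Tree: B1–B2, B1–B3, B3–B4, B4–B5, B2–B6
The largest bag has 3 vertices, giving width 2; this decomposition certifies tw(G) ≤ 2. Conversely, {b, d, e} is a clique of size 3, and the vertices of any clique must share a bag in every tree decomposition; so some bag has ≥ 3 vertices and tw(G) ≥ 2. Hence tw(G) = 2 exactly.

2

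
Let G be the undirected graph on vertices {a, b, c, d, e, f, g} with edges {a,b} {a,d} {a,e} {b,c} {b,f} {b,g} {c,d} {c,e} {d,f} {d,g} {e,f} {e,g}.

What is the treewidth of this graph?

3

A width-3 tree decomposition is:
Bags: B1 = {b, c, d, e}  B2 = {b, d, e, g}  B3 = {a, b, d, e}  B4 = {b, d, e, f}
Tree: B1–B2, B2–B3, B3–B4
Every bag has size at most 4, so the width is 4 − 1 = 3 and tw(G) ≤ 3. For the lower bound: the 4 vertex sets {c,d}, {b,g}, {e}, {a} are disjoint, each induces a connected subgraph, and every pair is joined by at least one edge of G. Contracting each set to a single vertex therefore yields K_{4} as a minor, and since treewidth is minor-monotone, tw(G) ≥ tw(K_{4}) = 3. The upper and lower bounds meet at 3, so that is the treewidth.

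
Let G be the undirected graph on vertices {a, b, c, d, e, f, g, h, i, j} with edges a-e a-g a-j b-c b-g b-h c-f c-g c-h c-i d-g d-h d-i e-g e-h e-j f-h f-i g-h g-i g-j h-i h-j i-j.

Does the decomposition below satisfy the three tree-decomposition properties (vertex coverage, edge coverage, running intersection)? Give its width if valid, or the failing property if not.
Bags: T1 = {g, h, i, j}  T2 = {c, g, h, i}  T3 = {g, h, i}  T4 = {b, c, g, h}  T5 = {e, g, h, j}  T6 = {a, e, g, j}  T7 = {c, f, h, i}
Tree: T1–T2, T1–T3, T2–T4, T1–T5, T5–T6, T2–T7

A tree decomposition must satisfy three properties: every vertex lies in some bag; for every edge, both endpoints lie together in some bag; and for every vertex, the bags containing it form a connected subtree. Here vertex d appears in no bag, so the decomposition is invalid.

No — vertex d appears in no bag.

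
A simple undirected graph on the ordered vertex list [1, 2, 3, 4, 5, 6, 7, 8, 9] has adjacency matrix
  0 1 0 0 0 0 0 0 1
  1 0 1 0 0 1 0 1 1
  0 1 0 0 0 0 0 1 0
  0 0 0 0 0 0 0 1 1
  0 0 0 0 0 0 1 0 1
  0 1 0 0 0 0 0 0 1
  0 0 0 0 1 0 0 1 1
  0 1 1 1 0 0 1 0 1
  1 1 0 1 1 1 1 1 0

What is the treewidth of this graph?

A width-2 tree decomposition is:
Bags: B1 = {4, 8, 9}  B2 = {7, 8, 9}  B3 = {2, 8, 9}  B4 = {2, 3, 8}  B5 = {5, 7, 9}  B6 = {2, 6, 9}  B7 = {1, 2, 9}
Tree: B1–B2, B2–B3, B3–B4, B2–B5, B3–B6, B6–B7
The largest bag has 3 vertices, giving width 2; this decomposition certifies tw(G) ≤ 2. For the lower bound, the 3 vertices {2, 8, 9} are pairwise adjacent, and any tree decomposition puts a clique entirely inside one bag — forcing width ≥ 2. Combining the bounds, tw(G) = 2.

2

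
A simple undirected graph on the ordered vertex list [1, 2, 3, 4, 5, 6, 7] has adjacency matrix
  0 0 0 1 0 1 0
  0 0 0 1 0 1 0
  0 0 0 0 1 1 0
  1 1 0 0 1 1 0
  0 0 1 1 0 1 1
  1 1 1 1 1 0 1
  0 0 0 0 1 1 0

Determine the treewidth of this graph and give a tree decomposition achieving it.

Each bag holds 3 vertices, so the decomposition has width 2, which upper-bounds the treewidth. For the lower bound, the 3 vertices {3, 5, 6} are pairwise adjacent, and any tree decomposition puts a clique entirely inside one bag — forcing width ≥ 2. The upper and lower bounds meet at 2, so that is the treewidth.

Treewidth 2.
One such decomposition:
Bags: B1 = {1, 4, 6}  B2 = {4, 5, 6}  B3 = {3, 5, 6}  B4 = {2, 4, 6}  B5 = {5, 6, 7}
Tree: B1–B2, B2–B3, B2–B4, B3–B5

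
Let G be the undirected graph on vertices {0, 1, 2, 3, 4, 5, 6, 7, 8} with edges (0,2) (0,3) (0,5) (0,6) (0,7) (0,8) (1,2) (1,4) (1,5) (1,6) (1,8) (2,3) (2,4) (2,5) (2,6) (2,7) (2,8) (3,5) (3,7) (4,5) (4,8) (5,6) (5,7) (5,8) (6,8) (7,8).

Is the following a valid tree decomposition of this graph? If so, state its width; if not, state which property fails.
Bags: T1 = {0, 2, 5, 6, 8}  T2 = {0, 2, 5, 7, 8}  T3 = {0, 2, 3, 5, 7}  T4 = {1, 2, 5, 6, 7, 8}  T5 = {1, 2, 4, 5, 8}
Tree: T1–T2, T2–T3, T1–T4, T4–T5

A tree decomposition must satisfy three properties: every vertex lies in some bag; for every edge, both endpoints lie together in some bag; and for every vertex, the bags containing it form a connected subtree. Here bags containing vertex 7 are not connected in the tree, so the decomposition is invalid.

No — bags containing vertex 7 are not connected in the tree.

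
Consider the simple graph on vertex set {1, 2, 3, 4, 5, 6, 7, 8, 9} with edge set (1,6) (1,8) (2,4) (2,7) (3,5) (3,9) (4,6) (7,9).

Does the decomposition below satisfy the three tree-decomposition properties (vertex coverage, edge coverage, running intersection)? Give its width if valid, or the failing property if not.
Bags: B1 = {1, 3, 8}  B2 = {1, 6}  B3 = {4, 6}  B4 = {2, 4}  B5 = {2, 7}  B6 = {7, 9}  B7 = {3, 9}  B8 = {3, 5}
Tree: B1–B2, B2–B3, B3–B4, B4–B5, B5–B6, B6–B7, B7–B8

No — bags containing vertex 3 are not connected in the tree.

A tree decomposition must satisfy three properties: every vertex lies in some bag; for every edge, both endpoints lie together in some bag; and for every vertex, the bags containing it form a connected subtree. Here bags containing vertex 3 are not connected in the tree, so the decomposition is invalid.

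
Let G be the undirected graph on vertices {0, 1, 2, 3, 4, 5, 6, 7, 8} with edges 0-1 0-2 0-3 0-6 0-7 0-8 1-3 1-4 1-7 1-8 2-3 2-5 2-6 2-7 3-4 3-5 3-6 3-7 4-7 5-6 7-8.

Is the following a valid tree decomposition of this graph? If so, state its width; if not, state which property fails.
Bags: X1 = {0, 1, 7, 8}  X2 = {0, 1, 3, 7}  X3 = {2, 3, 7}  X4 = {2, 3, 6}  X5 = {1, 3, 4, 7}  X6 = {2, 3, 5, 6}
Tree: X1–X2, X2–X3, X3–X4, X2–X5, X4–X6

A tree decomposition must satisfy three properties: every vertex lies in some bag; for every edge, both endpoints lie together in some bag; and for every vertex, the bags containing it form a connected subtree. Here edge (0,2) lies in no bag, so the decomposition is invalid.

No — edge (0,2) lies in no bag.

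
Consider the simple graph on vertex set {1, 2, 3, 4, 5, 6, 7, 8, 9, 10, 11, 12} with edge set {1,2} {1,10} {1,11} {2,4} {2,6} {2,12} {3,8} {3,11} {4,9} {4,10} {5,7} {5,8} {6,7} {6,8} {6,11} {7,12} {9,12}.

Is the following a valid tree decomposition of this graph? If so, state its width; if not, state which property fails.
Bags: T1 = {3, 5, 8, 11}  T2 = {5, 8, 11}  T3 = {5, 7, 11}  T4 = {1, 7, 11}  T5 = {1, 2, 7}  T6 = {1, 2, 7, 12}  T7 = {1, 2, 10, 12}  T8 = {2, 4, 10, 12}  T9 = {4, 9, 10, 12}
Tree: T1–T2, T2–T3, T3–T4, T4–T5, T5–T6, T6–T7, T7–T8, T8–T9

No — vertex 6 appears in no bag.

A tree decomposition must satisfy three properties: every vertex lies in some bag; for every edge, both endpoints lie together in some bag; and for every vertex, the bags containing it form a connected subtree. Here vertex 6 appears in no bag, so the decomposition is invalid.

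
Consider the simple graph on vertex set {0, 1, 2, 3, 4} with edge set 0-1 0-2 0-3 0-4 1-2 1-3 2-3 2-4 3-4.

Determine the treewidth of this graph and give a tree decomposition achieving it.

Every bag has size at most 4, so the width is 4 − 1 = 3 and tw(G) ≤ 3. Conversely, {0, 1, 2, 3} is a clique of size 4, and the vertices of any clique must share a bag in every tree decomposition; so some bag has ≥ 4 vertices and tw(G) ≥ 3. Combining the bounds, tw(G) = 3.

Treewidth 3.
One such decomposition:
Bags: B1 = {0, 1, 2, 3}  B2 = {0, 2, 3, 4}
Tree: B1–B2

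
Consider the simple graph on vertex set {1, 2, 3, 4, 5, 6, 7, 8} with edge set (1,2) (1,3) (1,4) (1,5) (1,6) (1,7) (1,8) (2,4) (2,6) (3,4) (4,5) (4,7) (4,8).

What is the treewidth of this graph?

2

A width-2 tree decomposition is:
Bags: B1 = {1, 2, 4}  B2 = {1, 4, 7}  B3 = {1, 2, 6}  B4 = {1, 4, 8}  B5 = {1, 3, 4}  B6 = {1, 4, 5}
Tree: B1–B2, B1–B3, B1–B4, B2–B5, B2–B6
The largest bag has 3 vertices, giving width 2; this decomposition certifies tw(G) ≤ 2. For the lower bound, the 3 vertices {1, 2, 4} are pairwise adjacent, and any tree decomposition puts a clique entirely inside one bag — forcing width ≥ 2. Hence tw(G) = 2 exactly.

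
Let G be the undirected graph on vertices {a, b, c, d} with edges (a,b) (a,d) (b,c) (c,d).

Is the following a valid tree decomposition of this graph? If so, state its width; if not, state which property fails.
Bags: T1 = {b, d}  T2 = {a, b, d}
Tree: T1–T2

No — vertex c appears in no bag.

A tree decomposition must satisfy three properties: every vertex lies in some bag; for every edge, both endpoints lie together in some bag; and for every vertex, the bags containing it form a connected subtree. Here vertex c appears in no bag, so the decomposition is invalid.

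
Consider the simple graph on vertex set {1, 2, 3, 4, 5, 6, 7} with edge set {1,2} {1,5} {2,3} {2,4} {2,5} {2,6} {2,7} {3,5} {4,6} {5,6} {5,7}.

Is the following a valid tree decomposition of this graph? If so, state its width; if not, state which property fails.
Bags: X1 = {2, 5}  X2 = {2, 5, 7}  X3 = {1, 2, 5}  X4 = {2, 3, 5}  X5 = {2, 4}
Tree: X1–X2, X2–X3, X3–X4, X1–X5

A tree decomposition must satisfy three properties: every vertex lies in some bag; for every edge, both endpoints lie together in some bag; and for every vertex, the bags containing it form a connected subtree. Here vertex 6 appears in no bag, so the decomposition is invalid.

No — vertex 6 appears in no bag.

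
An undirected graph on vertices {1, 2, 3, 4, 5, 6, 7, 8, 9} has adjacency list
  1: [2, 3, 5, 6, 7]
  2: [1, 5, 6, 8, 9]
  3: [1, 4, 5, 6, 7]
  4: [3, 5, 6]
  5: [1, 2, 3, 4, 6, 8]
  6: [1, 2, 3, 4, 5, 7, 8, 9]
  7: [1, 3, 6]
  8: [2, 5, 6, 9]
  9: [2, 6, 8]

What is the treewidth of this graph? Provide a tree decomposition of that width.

Treewidth 3.
One such decomposition:
Bags: B1 = {2, 5, 6, 8}  B2 = {2, 6, 8, 9}  B3 = {1, 2, 5, 6}  B4 = {1, 3, 5, 6}  B5 = {1, 3, 6, 7}  B6 = {3, 4, 5, 6}
Tree: B1–B2, B1–B3, B3–B4, B4–B5, B4–B6

The largest bag has 4 vertices, giving width 3; this decomposition certifies tw(G) ≤ 3. Conversely, {2, 6, 8, 9} is a clique of size 4, and the vertices of any clique must share a bag in every tree decomposition; so some bag has ≥ 4 vertices and tw(G) ≥ 3. Therefore the treewidth is 3.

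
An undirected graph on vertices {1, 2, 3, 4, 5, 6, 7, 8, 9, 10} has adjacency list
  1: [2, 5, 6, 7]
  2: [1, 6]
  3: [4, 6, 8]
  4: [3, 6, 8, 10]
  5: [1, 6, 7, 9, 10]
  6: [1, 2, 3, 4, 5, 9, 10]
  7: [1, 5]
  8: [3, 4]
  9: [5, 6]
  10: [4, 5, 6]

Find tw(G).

2

A width-2 tree decomposition is:
Bags: B1 = {1, 5, 7}  B2 = {1, 5, 6}  B3 = {5, 6, 9}  B4 = {5, 6, 10}  B5 = {1, 2, 6}  B6 = {4, 6, 10}  B7 = {3, 4, 6}  B8 = {3, 4, 8}
Tree: B1–B2, B2–B3, B3–B4, B2–B5, B4–B6, B6–B7, B7–B8
Each bag holds 3 vertices, so the decomposition has width 2, which upper-bounds the treewidth. Conversely, {3, 4, 8} is a clique of size 3, and the vertices of any clique must share a bag in every tree decomposition; so some bag has ≥ 3 vertices and tw(G) ≥ 2. Combining the bounds, tw(G) = 2.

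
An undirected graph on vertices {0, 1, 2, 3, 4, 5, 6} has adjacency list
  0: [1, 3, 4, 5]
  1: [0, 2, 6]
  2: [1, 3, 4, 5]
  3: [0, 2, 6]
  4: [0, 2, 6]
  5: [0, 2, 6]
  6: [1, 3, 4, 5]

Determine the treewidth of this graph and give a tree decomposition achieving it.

The largest bag has 4 vertices, giving width 3; this decomposition certifies tw(G) ≤ 3. For the lower bound: the 4 vertex sets {1,2}, {5,6}, {0}, {3} are disjoint, each induces a connected subgraph, and every pair is joined by at least one edge of G. Contracting each set to a single vertex therefore yields K_{4} as a minor, and since treewidth is minor-monotone, tw(G) ≥ tw(K_{4}) = 3. Therefore the treewidth is 3.

Treewidth 3.
Bags: B1 = {0, 1, 2, 6}  B2 = {0, 2, 5, 6}  B3 = {0, 2, 3, 6}  B4 = {0, 2, 4, 6}
Tree: B1–B2, B2–B3, B3–B4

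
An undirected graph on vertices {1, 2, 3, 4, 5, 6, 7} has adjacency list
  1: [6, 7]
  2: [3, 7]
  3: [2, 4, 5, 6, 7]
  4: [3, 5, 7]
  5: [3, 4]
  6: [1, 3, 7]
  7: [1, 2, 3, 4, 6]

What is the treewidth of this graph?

2

A width-2 tree decomposition is:
Bags: B1 = {2, 3, 7}  B2 = {3, 6, 7}  B3 = {1, 6, 7}  B4 = {3, 4, 7}  B5 = {3, 4, 5}
Tree: B1–B2, B2–B3, B2–B4, B4–B5
The largest bag has 3 vertices, giving width 2; this decomposition certifies tw(G) ≤ 2. Conversely, {1, 6, 7} is a clique of size 3, and the vertices of any clique must share a bag in every tree decomposition; so some bag has ≥ 3 vertices and tw(G) ≥ 2. Therefore the treewidth is 2.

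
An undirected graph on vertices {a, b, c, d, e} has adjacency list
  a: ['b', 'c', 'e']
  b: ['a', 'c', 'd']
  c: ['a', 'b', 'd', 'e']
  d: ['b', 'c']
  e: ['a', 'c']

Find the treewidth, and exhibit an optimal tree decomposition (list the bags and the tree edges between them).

Treewidth 2.
Bags: B1 = {b, c, d}  B2 = {a, b, c}  B3 = {a, c, e}
Tree: B1–B2, B2–B3

Every bag has size at most 3, so the width is 3 − 1 = 2 and tw(G) ≤ 2. For the lower bound, the 3 vertices {b, c, d} are pairwise adjacent, and any tree decomposition puts a clique entirely inside one bag — forcing width ≥ 2. Therefore the treewidth is 2.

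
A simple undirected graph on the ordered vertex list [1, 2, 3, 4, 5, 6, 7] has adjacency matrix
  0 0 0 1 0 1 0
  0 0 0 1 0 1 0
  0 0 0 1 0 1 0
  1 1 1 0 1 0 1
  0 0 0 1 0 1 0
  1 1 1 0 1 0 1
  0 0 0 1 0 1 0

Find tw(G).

2

A width-2 tree decomposition is:
Bags: B1 = {4, 5, 6}  B2 = {3, 4, 6}  B3 = {2, 4, 6}  B4 = {1, 4, 6}  B5 = {4, 6, 7}
Tree: B1–B2, B2–B3, B3–B4, B4–B5
Each bag holds 3 vertices, so the decomposition has width 2, which upper-bounds the treewidth. For the lower bound, G contains the cycle 4–5–6–3–4, so G is not a forest; only forests have treewidth ≤ 1, hence tw(G) ≥ 2. Hence tw(G) = 2 exactly.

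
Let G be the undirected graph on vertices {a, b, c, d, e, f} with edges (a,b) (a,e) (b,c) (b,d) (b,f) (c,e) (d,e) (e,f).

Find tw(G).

A width-2 tree decomposition is:
Bags: B1 = {b, d, e}  B2 = {b, e, f}  B3 = {a, b, e}  B4 = {b, c, e}
Tree: B1–B2, B2–B3, B3–B4
Each bag holds 3 vertices, so the decomposition has width 2, which upper-bounds the treewidth. The edges d–e–f–b–d form a cycle, so G is not a tree and its treewidth is at least 2. Therefore the treewidth is 2.

2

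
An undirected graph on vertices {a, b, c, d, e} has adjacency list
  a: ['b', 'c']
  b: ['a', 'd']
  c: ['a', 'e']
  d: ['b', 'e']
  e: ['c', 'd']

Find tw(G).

A width-2 tree decomposition is:
Bags: B1 = {a, c, e}  B2 = {a, b, e}  B3 = {b, d, e}
Tree: B1–B2, B2–B3
Every bag has size at most 3, so the width is 3 − 1 = 2 and tw(G) ≤ 2. For the lower bound, G contains the cycle e–c–a–b–d–e, so G is not a forest; only forests have treewidth ≤ 1, hence tw(G) ≥ 2. Therefore the treewidth is 2.

2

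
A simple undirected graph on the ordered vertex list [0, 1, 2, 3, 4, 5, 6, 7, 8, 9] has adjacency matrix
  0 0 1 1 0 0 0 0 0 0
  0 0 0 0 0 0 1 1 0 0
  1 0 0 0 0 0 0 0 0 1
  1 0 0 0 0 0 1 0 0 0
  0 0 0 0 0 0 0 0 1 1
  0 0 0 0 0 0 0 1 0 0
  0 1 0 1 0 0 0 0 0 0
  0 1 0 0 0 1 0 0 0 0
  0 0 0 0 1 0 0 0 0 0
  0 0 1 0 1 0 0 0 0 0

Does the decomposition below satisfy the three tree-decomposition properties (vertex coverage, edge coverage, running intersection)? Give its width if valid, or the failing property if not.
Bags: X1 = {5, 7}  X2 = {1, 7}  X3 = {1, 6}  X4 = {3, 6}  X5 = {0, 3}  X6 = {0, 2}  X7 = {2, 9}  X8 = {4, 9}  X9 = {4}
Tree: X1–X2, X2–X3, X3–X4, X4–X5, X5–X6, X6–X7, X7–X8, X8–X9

A tree decomposition must satisfy three properties: every vertex lies in some bag; for every edge, both endpoints lie together in some bag; and for every vertex, the bags containing it form a connected subtree. Here vertex 8 appears in no bag, so the decomposition is invalid.

No — vertex 8 appears in no bag.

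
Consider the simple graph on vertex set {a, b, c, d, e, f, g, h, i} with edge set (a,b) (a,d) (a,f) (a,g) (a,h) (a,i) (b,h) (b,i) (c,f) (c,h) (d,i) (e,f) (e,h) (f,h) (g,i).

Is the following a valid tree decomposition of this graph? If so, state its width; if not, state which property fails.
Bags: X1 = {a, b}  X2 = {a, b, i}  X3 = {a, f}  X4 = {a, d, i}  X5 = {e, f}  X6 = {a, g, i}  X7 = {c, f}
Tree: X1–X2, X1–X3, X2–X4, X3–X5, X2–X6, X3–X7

A tree decomposition must satisfy three properties: every vertex lies in some bag; for every edge, both endpoints lie together in some bag; and for every vertex, the bags containing it form a connected subtree. Here vertex h appears in no bag, so the decomposition is invalid.

No — vertex h appears in no bag.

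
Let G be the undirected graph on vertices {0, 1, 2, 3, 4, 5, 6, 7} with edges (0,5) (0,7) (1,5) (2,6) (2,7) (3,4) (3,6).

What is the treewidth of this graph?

A width-1 tree decomposition is:
Bags: B1 = {3, 4}  B2 = {3, 6}  B3 = {2, 6}  B4 = {2, 7}  B5 = {0, 7}  B6 = {0, 5}  B7 = {1, 5}
Tree: B1–B2, B2–B3, B3–B4, B4–B5, B5–B6, B6–B7
The largest bag has 2 vertices, giving width 1; this decomposition certifies tw(G) ≤ 1. Any graph with an edge has treewidth ≥ 1, and G has the edge 4–3. Combining the bounds, tw(G) = 1.

1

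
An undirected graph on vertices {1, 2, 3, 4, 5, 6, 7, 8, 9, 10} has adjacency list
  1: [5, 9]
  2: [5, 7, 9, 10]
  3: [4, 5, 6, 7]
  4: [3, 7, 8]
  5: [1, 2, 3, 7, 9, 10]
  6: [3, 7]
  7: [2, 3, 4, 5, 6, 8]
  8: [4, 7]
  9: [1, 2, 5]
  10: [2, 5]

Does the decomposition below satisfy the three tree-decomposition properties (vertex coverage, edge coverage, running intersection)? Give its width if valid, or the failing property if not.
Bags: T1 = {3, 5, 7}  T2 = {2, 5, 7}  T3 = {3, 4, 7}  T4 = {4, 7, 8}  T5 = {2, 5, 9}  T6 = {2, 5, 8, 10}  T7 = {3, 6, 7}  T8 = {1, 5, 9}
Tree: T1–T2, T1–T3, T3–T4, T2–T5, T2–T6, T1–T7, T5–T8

No — bags containing vertex 8 are not connected in the tree.

A tree decomposition must satisfy three properties: every vertex lies in some bag; for every edge, both endpoints lie together in some bag; and for every vertex, the bags containing it form a connected subtree. Here bags containing vertex 8 are not connected in the tree, so the decomposition is invalid.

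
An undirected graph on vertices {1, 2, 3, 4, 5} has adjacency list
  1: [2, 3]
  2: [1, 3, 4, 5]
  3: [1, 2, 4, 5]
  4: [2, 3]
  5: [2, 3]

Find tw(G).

2

A width-2 tree decomposition is:
Bags: B1 = {2, 3, 4}  B2 = {2, 3, 5}  B3 = {1, 2, 3}
Tree: B1–B2, B2–B3
The largest bag has 3 vertices, giving width 2; this decomposition certifies tw(G) ≤ 2. For the lower bound, the 3 vertices {1, 2, 3} are pairwise adjacent, and any tree decomposition puts a clique entirely inside one bag — forcing width ≥ 2. Hence tw(G) = 2 exactly.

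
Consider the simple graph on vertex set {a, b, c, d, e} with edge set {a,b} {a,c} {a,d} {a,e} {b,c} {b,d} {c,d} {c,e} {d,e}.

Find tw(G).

3

A width-3 tree decomposition is:
Bags: B1 = {a, c, d, e}  B2 = {a, b, c, d}
Tree: B1–B2
Every bag has size at most 4, so the width is 4 − 1 = 3 and tw(G) ≤ 3. For the lower bound, the 4 vertices {a, c, d, e} are pairwise adjacent, and any tree decomposition puts a clique entirely inside one bag — forcing width ≥ 3. The upper and lower bounds meet at 3, so that is the treewidth.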